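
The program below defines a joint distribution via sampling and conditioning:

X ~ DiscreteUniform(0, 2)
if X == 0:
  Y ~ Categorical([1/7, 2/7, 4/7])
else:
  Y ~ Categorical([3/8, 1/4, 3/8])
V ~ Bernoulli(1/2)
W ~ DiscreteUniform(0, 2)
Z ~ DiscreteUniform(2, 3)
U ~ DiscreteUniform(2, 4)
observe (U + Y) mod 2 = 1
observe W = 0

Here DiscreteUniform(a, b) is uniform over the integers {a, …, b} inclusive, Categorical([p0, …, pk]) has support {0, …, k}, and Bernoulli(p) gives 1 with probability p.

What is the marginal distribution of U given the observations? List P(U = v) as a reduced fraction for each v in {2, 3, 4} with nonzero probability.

Enumerate traces; 48 have nonzero weight after conditioning:
  (X=0, Y=0, V=0, W=0, Z=2, U=3) weight 1/756
  (X=0, Y=0, V=0, W=0, Z=3, U=3) weight 1/756
  (X=0, Y=0, V=1, W=0, Z=2, U=3) weight 1/756
  (X=0, Y=0, V=1, W=0, Z=3, U=3) weight 1/756
  (X=0, Y=1, V=0, W=0, Z=2, U=2) weight 1/378
  (X=0, Y=1, V=0, W=0, Z=2, U=4) weight 1/378
  (X=0, Y=1, V=0, W=0, Z=3, U=2) weight 1/378
  (X=0, Y=1, V=0, W=0, Z=3, U=4) weight 1/378
  … 40 more
Group by U:
  weight(U=2) = 11/378
  weight(U=3) = 31/378
  weight(U=4) = 11/378
Total weight = 11/378 + 31/378 + 11/378 = 53/378
P(U=2 | obs) = 11/378 / 53/378 = 11/53
P(U=3 | obs) = 31/378 / 53/378 = 31/53
P(U=4 | obs) = 11/378 / 53/378 = 11/53

P(U=2) = 11/53, P(U=3) = 31/53, P(U=4) = 11/53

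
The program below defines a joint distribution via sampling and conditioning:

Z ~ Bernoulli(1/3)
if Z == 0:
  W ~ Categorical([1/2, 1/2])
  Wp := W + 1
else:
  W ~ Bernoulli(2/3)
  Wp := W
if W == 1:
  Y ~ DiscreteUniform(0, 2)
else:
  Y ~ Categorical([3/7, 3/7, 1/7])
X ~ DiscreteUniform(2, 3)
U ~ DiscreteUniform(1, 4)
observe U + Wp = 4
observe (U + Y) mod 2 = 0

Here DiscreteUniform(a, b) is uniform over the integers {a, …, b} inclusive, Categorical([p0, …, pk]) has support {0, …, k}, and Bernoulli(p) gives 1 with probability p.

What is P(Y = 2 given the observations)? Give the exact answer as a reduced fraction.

P(Y = 2 | obs) = 24/95

Enumerate traces; 12 have nonzero weight after conditioning:
  (Z=0, W=0, Y=1, X=2, U=3) weight 1/56
  (Z=0, W=0, Y=1, X=3, U=3) weight 1/56
  (Z=0, W=1, Y=0, X=2, U=2) weight 1/72
  (Z=0, W=1, Y=0, X=3, U=2) weight 1/72
  (Z=0, W=1, Y=2, X=2, U=2) weight 1/72
  (Z=0, W=1, Y=2, X=3, U=2) weight 1/72
  (Z=1, W=0, Y=0, X=2, U=4) weight 1/168
  (Z=1, W=0, Y=0, X=3, U=4) weight 1/168
  … 4 more
Group by Y:
  weight(Y=0) = 5/126
  weight(Y=1) = 41/756
  weight(Y=2) = 2/63
Total weight = 5/126 + 41/756 + 2/63 = 95/756
P(Y=0 | obs) = 5/126 / 95/756 = 6/19
P(Y=1 | obs) = 41/756 / 95/756 = 41/95
P(Y=2 | obs) = 2/63 / 95/756 = 24/95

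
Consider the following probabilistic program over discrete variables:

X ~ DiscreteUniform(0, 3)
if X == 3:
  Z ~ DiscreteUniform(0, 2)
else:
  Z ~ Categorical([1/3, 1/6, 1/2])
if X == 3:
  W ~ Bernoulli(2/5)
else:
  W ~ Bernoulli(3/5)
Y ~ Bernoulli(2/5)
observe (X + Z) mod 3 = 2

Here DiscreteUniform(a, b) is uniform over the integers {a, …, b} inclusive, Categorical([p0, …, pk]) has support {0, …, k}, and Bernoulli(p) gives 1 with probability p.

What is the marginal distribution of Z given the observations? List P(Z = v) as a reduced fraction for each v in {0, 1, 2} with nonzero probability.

P(Z=0) = 1/4, P(Z=1) = 1/8, P(Z=2) = 5/8

Enumerate traces; 16 have nonzero weight after conditioning:
  (X=0, Z=2, W=0, Y=0) weight 3/100
  (X=0, Z=2, W=0, Y=1) weight 1/50
  (X=0, Z=2, W=1, Y=0) weight 9/200
  (X=0, Z=2, W=1, Y=1) weight 3/100
  (X=1, Z=1, W=0, Y=0) weight 1/100
  (X=1, Z=1, W=0, Y=1) weight 1/150
  (X=1, Z=1, W=1, Y=0) weight 3/200
  (X=1, Z=1, W=1, Y=1) weight 1/100
  (X=2, Z=0, W=0, Y=0) weight 1/50
  … 7 more
Group by Z:
  weight(Z=0) = 1/12
  weight(Z=1) = 1/24
  weight(Z=2) = 5/24
Total weight = 1/12 + 1/24 + 5/24 = 1/3
P(Z=0 | obs) = 1/12 / 1/3 = 1/4
P(Z=1 | obs) = 1/24 / 1/3 = 1/8
P(Z=2 | obs) = 5/24 / 1/3 = 5/8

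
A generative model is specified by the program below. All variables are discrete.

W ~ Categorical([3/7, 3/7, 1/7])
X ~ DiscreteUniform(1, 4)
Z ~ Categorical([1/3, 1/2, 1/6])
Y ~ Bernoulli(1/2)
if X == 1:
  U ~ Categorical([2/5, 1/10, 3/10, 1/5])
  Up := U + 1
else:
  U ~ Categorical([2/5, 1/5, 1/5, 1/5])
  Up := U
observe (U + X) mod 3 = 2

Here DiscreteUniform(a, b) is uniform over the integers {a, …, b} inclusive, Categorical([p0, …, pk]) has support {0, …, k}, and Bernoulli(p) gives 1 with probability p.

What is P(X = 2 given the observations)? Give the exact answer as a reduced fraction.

Enumerate traces; 90 have nonzero weight after conditioning:
  (W=0, X=1, Z=0, Y=0, U=1) weight 1/560
  (W=0, X=1, Z=0, Y=1, U=1) weight 1/560
  (W=0, X=1, Z=1, Y=0, U=1) weight 3/1120
  (W=0, X=1, Z=1, Y=1, U=1) weight 3/1120
  (W=0, X=1, Z=2, Y=0, U=1) weight 1/1120
  (W=0, X=1, Z=2, Y=1, U=1) weight 1/1120
  (W=0, X=2, Z=0, Y=0, U=0) weight 1/140
  (W=0, X=2, Z=0, Y=0, U=3) weight 1/280
  (W=0, X=3, Z=0, Y=0, U=2) weight 1/280
  (W=0, X=4, Z=0, Y=0, U=1) weight 1/280
  … 80 more
Group by X:
  weight(X=1) = 1/40
  weight(X=2) = 3/20
  weight(X=3) = 1/20
  weight(X=4) = 1/20
Total weight = 1/40 + 3/20 + 1/20 + 1/20 = 11/40
P(X=1 | obs) = 1/40 / 11/40 = 1/11
P(X=2 | obs) = 3/20 / 11/40 = 6/11
P(X=3 | obs) = 1/20 / 11/40 = 2/11
P(X=4 | obs) = 1/20 / 11/40 = 2/11

P(X = 2 | obs) = 6/11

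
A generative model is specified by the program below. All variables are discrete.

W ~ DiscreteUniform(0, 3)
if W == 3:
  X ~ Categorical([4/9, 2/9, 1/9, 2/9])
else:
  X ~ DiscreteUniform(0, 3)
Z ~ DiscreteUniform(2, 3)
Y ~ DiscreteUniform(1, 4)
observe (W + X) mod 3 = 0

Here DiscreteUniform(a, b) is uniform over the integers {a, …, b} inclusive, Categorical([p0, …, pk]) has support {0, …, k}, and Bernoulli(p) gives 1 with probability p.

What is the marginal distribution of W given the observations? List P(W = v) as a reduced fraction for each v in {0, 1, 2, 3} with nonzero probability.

Enumerate traces; 48 have nonzero weight after conditioning:
  (W=0, X=0, Z=2, Y=1) weight 1/128
  (W=0, X=0, Z=2, Y=2) weight 1/128
  (W=0, X=0, Z=2, Y=3) weight 1/128
  (W=0, X=0, Z=2, Y=4) weight 1/128
  (W=0, X=0, Z=3, Y=1) weight 1/128
  (W=0, X=0, Z=3, Y=2) weight 1/128
  (W=0, X=0, Z=3, Y=3) weight 1/128
  (W=0, X=0, Z=3, Y=4) weight 1/128
  (W=1, X=2, Z=2, Y=1) weight 1/128
  (W=2, X=1, Z=2, Y=1) weight 1/128
  … 38 more
Group by W:
  weight(W=0) = 1/8
  weight(W=1) = 1/16
  weight(W=2) = 1/16
  weight(W=3) = 1/6
Total weight = 1/8 + 1/16 + 1/16 + 1/6 = 5/12
P(W=0 | obs) = 1/8 / 5/12 = 3/10
P(W=1 | obs) = 1/16 / 5/12 = 3/20
P(W=2 | obs) = 1/16 / 5/12 = 3/20
P(W=3 | obs) = 1/6 / 5/12 = 2/5

P(W=0) = 3/10, P(W=1) = 3/20, P(W=2) = 3/20, P(W=3) = 2/5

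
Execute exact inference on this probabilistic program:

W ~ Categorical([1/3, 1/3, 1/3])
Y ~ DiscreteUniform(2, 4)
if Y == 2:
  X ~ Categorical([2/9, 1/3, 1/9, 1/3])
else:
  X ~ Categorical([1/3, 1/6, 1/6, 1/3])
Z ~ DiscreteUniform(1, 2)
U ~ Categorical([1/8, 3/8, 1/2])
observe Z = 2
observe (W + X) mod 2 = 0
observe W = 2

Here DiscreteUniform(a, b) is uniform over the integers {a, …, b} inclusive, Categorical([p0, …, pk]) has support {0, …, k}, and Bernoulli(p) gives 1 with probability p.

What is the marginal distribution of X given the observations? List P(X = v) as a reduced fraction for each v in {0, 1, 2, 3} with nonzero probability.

Enumerate traces; 18 have nonzero weight after conditioning:
  (W=2, Y=2, X=0, Z=2, U=0) weight 1/648
  (W=2, Y=2, X=0, Z=2, U=1) weight 1/216
  (W=2, Y=2, X=0, Z=2, U=2) weight 1/162
  (W=2, Y=2, X=2, Z=2, U=0) weight 1/1296
  (W=2, Y=2, X=2, Z=2, U=1) weight 1/432
  (W=2, Y=2, X=2, Z=2, U=2) weight 1/324
  (W=2, Y=3, X=0, Z=2, U=0) weight 1/432
  (W=2, Y=3, X=0, Z=2, U=1) weight 1/144
  … 10 more
Group by X:
  weight(X=0) = 4/81
  weight(X=2) = 2/81
Total weight = 4/81 + 2/81 = 2/27
P(X=0 | obs) = 4/81 / 2/27 = 2/3
P(X=2 | obs) = 2/81 / 2/27 = 1/3

P(X=0) = 2/3, P(X=2) = 1/3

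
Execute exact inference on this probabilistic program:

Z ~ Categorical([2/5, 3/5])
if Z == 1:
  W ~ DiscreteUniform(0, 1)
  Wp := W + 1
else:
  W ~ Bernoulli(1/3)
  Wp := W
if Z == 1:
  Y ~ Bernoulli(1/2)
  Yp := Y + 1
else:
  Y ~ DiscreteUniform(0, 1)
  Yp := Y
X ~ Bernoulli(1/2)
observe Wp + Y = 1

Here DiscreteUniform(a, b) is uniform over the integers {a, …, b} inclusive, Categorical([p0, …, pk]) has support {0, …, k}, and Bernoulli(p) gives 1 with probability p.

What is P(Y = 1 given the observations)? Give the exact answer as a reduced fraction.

P(Y = 1 | obs) = 8/21

Enumerate traces; 6 have nonzero weight after conditioning:
  (Z=0, W=0, Y=1, X=0) weight 1/15
  (Z=0, W=0, Y=1, X=1) weight 1/15
  (Z=0, W=1, Y=0, X=0) weight 1/30
  (Z=0, W=1, Y=0, X=1) weight 1/30
  (Z=1, W=0, Y=0, X=0) weight 3/40
  (Z=1, W=0, Y=0, X=1) weight 3/40
Group by Y:
  weight(Y=0) = 13/60
  weight(Y=1) = 2/15
Total weight = 13/60 + 2/15 = 7/20
P(Y=0 | obs) = 13/60 / 7/20 = 13/21
P(Y=1 | obs) = 2/15 / 7/20 = 8/21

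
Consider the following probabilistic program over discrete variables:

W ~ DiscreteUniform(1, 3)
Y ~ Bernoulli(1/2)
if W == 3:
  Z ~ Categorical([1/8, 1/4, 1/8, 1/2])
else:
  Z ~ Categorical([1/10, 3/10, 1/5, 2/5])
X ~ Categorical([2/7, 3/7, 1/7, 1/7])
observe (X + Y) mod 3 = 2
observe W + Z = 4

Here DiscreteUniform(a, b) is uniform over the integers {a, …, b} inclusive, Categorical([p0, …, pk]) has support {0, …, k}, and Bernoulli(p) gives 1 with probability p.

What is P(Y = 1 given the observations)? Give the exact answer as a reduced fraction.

P(Y = 1 | obs) = 3/4

Enumerate traces; 6 have nonzero weight after conditioning:
  (W=1, Y=0, Z=3, X=2) weight 1/105
  (W=1, Y=1, Z=3, X=1) weight 1/35
  (W=2, Y=0, Z=2, X=2) weight 1/210
  (W=2, Y=1, Z=2, X=1) weight 1/70
  (W=3, Y=0, Z=1, X=2) weight 1/168
  (W=3, Y=1, Z=1, X=1) weight 1/56
Group by Y:
  weight(Y=0) = 17/840
  weight(Y=1) = 17/280
Total weight = 17/840 + 17/280 = 17/210
P(Y=0 | obs) = 17/840 / 17/210 = 1/4
P(Y=1 | obs) = 17/280 / 17/210 = 3/4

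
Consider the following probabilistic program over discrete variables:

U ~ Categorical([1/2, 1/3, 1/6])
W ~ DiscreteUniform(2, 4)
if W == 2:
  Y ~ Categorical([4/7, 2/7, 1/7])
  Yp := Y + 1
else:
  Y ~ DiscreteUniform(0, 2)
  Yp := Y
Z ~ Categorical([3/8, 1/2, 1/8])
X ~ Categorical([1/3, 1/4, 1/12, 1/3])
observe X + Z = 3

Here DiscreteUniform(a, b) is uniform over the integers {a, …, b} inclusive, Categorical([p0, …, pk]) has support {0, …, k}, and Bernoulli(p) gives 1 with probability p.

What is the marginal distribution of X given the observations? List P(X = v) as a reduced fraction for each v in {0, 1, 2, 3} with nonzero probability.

Enumerate traces; 81 have nonzero weight after conditioning:
  (U=0, W=2, Y=0, Z=0, X=3) weight 1/84
  (U=0, W=2, Y=0, Z=1, X=2) weight 1/252
  (U=0, W=2, Y=0, Z=2, X=1) weight 1/336
  (U=0, W=2, Y=1, Z=0, X=3) weight 1/168
  (U=0, W=2, Y=1, Z=1, X=2) weight 1/504
  (U=0, W=2, Y=1, Z=2, X=1) weight 1/672
  (U=0, W=2, Y=2, Z=0, X=3) weight 1/336
  (U=0, W=2, Y=2, Z=1, X=2) weight 1/1008
  … 73 more
Group by X:
  weight(X=1) = 1/32
  weight(X=2) = 1/24
  weight(X=3) = 1/8
Total weight = 1/32 + 1/24 + 1/8 = 19/96
P(X=1 | obs) = 1/32 / 19/96 = 3/19
P(X=2 | obs) = 1/24 / 19/96 = 4/19
P(X=3 | obs) = 1/8 / 19/96 = 12/19

P(X=1) = 3/19, P(X=2) = 4/19, P(X=3) = 12/19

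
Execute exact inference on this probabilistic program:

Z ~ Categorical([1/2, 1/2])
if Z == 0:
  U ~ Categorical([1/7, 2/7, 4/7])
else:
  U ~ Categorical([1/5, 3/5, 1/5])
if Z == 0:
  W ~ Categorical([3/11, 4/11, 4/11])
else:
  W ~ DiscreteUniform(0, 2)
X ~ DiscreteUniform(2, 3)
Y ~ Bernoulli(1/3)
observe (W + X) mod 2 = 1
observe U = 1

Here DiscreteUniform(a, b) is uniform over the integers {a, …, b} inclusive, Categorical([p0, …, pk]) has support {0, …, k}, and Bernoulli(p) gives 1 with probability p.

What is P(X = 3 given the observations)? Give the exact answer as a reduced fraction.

Enumerate traces; 12 have nonzero weight after conditioning:
  (Z=0, U=1, W=0, X=3, Y=0) weight 1/77
  (Z=0, U=1, W=0, X=3, Y=1) weight 1/154
  (Z=0, U=1, W=1, X=2, Y=0) weight 4/231
  (Z=0, U=1, W=1, X=2, Y=1) weight 2/231
  (Z=0, U=1, W=2, X=3, Y=0) weight 4/231
  (Z=0, U=1, W=2, X=3, Y=1) weight 2/231
  (Z=1, U=1, W=0, X=3, Y=0) weight 1/30
  (Z=1, U=1, W=0, X=3, Y=1) weight 1/60
  … 4 more
Group by X:
  weight(X=2) = 117/1540
  weight(X=3) = 8/55
Total weight = 117/1540 + 8/55 = 31/140
P(X=2 | obs) = 117/1540 / 31/140 = 117/341
P(X=3 | obs) = 8/55 / 31/140 = 224/341

P(X = 3 | obs) = 224/341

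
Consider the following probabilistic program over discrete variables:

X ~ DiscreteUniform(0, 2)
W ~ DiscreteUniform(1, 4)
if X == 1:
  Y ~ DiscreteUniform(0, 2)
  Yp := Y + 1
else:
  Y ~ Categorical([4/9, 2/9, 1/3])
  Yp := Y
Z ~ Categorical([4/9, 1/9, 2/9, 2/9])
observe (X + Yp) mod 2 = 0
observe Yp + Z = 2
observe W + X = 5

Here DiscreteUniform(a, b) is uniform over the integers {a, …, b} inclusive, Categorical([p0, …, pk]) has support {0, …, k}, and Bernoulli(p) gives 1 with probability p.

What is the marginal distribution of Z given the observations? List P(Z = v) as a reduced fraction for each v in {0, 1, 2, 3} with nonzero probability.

P(Z=0) = 12/23, P(Z=1) = 3/23, P(Z=2) = 8/23

Enumerate traces; 3 have nonzero weight after conditioning:
  (X=1, W=4, Y=0, Z=1) weight 1/324
  (X=2, W=3, Y=0, Z=2) weight 2/243
  (X=2, W=3, Y=2, Z=0) weight 1/81
Group by Z:
  weight(Z=0) = 1/81
  weight(Z=1) = 1/324
  weight(Z=2) = 2/243
Total weight = 1/81 + 1/324 + 2/243 = 23/972
P(Z=0 | obs) = 1/81 / 23/972 = 12/23
P(Z=1 | obs) = 1/324 / 23/972 = 3/23
P(Z=2 | obs) = 2/243 / 23/972 = 8/23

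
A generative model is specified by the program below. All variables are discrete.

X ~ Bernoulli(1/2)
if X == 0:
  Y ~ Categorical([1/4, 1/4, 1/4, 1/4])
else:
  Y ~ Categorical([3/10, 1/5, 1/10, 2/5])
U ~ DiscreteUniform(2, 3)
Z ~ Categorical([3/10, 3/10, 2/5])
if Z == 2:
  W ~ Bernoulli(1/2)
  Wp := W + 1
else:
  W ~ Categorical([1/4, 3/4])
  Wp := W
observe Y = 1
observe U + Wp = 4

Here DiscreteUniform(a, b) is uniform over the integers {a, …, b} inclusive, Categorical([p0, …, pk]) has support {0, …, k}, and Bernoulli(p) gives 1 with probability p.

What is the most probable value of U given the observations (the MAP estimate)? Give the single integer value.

Enumerate traces; 8 have nonzero weight after conditioning:
  (X=0, Y=1, U=2, Z=2, W=1) weight 1/80
  (X=0, Y=1, U=3, Z=0, W=1) weight 9/640
  (X=0, Y=1, U=3, Z=1, W=1) weight 9/640
  (X=0, Y=1, U=3, Z=2, W=0) weight 1/80
  (X=1, Y=1, U=2, Z=2, W=1) weight 1/100
  (X=1, Y=1, U=3, Z=0, W=1) weight 9/800
  (X=1, Y=1, U=3, Z=1, W=1) weight 9/800
  (X=1, Y=1, U=3, Z=2, W=0) weight 1/100
Group by U:
  weight(U=2) = 9/400
  weight(U=3) = 117/1600
Total weight = 9/400 + 117/1600 = 153/1600
P(U=2 | obs) = 9/400 / 153/1600 = 4/17
P(U=3 | obs) = 117/1600 / 153/1600 = 13/17
argmax = 3

argmax_v P(U = v | obs) = 3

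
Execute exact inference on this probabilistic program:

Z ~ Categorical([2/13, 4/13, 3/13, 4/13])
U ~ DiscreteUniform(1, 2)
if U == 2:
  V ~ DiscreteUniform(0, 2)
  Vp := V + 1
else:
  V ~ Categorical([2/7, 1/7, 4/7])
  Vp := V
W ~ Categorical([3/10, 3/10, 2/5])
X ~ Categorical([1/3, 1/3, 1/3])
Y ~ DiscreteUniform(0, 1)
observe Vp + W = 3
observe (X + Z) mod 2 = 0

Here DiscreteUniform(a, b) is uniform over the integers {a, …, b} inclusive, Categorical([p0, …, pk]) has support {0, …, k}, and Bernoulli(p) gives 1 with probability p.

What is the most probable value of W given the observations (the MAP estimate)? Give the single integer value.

Enumerate traces; 60 have nonzero weight after conditioning:
  (Z=0, U=1, V=1, W=2, X=0, Y=0) weight 1/1365
  (Z=0, U=1, V=1, W=2, X=0, Y=1) weight 1/1365
  (Z=0, U=1, V=1, W=2, X=2, Y=0) weight 1/1365
  (Z=0, U=1, V=1, W=2, X=2, Y=1) weight 1/1365
  (Z=0, U=1, V=2, W=1, X=0, Y=0) weight 1/455
  (Z=0, U=1, V=2, W=1, X=0, Y=1) weight 1/455
  (Z=0, U=1, V=2, W=1, X=2, Y=0) weight 1/455
  (Z=0, U=1, V=2, W=1, X=2, Y=1) weight 1/455
  (Z=0, U=2, V=2, W=0, X=0, Y=0) weight 1/780
  … 51 more
Group by W:
  weight(W=0) = 3/130
  weight(W=1) = 57/910
  weight(W=2) = 4/91
Total weight = 3/130 + 57/910 + 4/91 = 59/455
P(W=0 | obs) = 3/130 / 59/455 = 21/118
P(W=1 | obs) = 57/910 / 59/455 = 57/118
P(W=2 | obs) = 4/91 / 59/455 = 20/59
argmax = 1

argmax_v P(W = v | obs) = 1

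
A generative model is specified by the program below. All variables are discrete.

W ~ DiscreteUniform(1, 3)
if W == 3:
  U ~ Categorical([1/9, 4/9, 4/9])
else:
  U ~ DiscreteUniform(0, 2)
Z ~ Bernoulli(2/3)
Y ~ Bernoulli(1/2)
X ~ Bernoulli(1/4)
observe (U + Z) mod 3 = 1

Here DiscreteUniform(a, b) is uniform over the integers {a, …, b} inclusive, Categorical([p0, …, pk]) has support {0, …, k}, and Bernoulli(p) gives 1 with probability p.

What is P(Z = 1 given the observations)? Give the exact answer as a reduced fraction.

Enumerate traces; 24 have nonzero weight after conditioning:
  (W=1, U=0, Z=1, Y=0, X=0) weight 1/36
  (W=1, U=0, Z=1, Y=0, X=1) weight 1/108
  (W=1, U=0, Z=1, Y=1, X=0) weight 1/36
  (W=1, U=0, Z=1, Y=1, X=1) weight 1/108
  (W=1, U=1, Z=0, Y=0, X=0) weight 1/72
  (W=1, U=1, Z=0, Y=0, X=1) weight 1/216
  (W=1, U=1, Z=0, Y=1, X=0) weight 1/72
  (W=1, U=1, Z=0, Y=1, X=1) weight 1/216
  … 16 more
Group by Z:
  weight(Z=0) = 10/81
  weight(Z=1) = 14/81
Total weight = 10/81 + 14/81 = 8/27
P(Z=0 | obs) = 10/81 / 8/27 = 5/12
P(Z=1 | obs) = 14/81 / 8/27 = 7/12

P(Z = 1 | obs) = 7/12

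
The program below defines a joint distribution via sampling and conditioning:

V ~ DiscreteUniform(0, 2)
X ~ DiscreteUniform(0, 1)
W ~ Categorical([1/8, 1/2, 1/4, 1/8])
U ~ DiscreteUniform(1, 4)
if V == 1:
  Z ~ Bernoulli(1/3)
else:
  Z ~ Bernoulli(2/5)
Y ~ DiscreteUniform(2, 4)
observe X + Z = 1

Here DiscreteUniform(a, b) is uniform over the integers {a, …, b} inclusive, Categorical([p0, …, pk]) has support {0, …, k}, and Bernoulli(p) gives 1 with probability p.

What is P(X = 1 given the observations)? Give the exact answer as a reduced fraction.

P(X = 1 | obs) = 28/45

Enumerate traces; 288 have nonzero weight after conditioning:
  (V=0, X=0, W=0, U=1, Z=1, Y=2) weight 1/1440
  (V=0, X=0, W=0, U=1, Z=1, Y=3) weight 1/1440
  (V=0, X=0, W=0, U=1, Z=1, Y=4) weight 1/1440
  (V=0, X=0, W=0, U=2, Z=1, Y=2) weight 1/1440
  (V=0, X=0, W=0, U=2, Z=1, Y=3) weight 1/1440
  (V=0, X=0, W=0, U=2, Z=1, Y=4) weight 1/1440
  (V=0, X=0, W=0, U=3, Z=1, Y=2) weight 1/1440
  (V=0, X=0, W=0, U=3, Z=1, Y=3) weight 1/1440
  (V=0, X=1, W=0, U=1, Z=0, Y=2) weight 1/960
  … 279 more
Group by X:
  weight(X=0) = 17/90
  weight(X=1) = 14/45
Total weight = 17/90 + 14/45 = 1/2
P(X=0 | obs) = 17/90 / 1/2 = 17/45
P(X=1 | obs) = 14/45 / 1/2 = 28/45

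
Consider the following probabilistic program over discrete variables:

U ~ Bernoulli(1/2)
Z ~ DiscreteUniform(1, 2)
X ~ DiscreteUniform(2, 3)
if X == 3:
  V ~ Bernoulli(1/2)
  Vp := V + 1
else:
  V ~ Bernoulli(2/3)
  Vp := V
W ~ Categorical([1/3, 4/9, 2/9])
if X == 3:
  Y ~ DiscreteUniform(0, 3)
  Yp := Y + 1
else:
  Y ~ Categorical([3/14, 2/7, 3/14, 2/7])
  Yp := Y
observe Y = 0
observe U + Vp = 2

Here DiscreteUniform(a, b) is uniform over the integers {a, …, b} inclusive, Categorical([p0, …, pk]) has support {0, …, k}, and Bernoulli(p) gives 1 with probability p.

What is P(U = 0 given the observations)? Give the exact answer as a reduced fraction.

P(U = 0 | obs) = 7/22

Enumerate traces; 18 have nonzero weight after conditioning:
  (U=0, Z=1, X=3, V=1, W=0, Y=0) weight 1/192
  (U=0, Z=1, X=3, V=1, W=1, Y=0) weight 1/144
  (U=0, Z=1, X=3, V=1, W=2, Y=0) weight 1/288
  (U=0, Z=2, X=3, V=1, W=0, Y=0) weight 1/192
  (U=0, Z=2, X=3, V=1, W=1, Y=0) weight 1/144
  (U=0, Z=2, X=3, V=1, W=2, Y=0) weight 1/288
  (U=1, Z=1, X=2, V=1, W=0, Y=0) weight 1/168
  (U=1, Z=1, X=2, V=1, W=1, Y=0) weight 1/126
  … 10 more
Group by U:
  weight(U=0) = 1/32
  weight(U=1) = 15/224
Total weight = 1/32 + 15/224 = 11/112
P(U=0 | obs) = 1/32 / 11/112 = 7/22
P(U=1 | obs) = 15/224 / 11/112 = 15/22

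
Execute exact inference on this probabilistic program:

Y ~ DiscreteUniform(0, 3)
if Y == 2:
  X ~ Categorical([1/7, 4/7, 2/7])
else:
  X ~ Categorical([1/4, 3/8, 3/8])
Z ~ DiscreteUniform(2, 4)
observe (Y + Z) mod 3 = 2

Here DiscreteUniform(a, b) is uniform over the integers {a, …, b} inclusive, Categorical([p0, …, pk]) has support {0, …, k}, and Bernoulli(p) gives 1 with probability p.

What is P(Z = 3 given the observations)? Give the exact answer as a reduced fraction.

Enumerate traces; 12 have nonzero weight after conditioning:
  (Y=0, X=0, Z=2) weight 1/48
  (Y=0, X=1, Z=2) weight 1/32
  (Y=0, X=2, Z=2) weight 1/32
  (Y=1, X=0, Z=4) weight 1/48
  (Y=1, X=1, Z=4) weight 1/32
  (Y=1, X=2, Z=4) weight 1/32
  (Y=2, X=0, Z=3) weight 1/84
  (Y=2, X=1, Z=3) weight 1/21
  … 4 more
Group by Z:
  weight(Z=2) = 1/6
  weight(Z=3) = 1/12
  weight(Z=4) = 1/12
Total weight = 1/6 + 1/12 + 1/12 = 1/3
P(Z=2 | obs) = 1/6 / 1/3 = 1/2
P(Z=3 | obs) = 1/12 / 1/3 = 1/4
P(Z=4 | obs) = 1/12 / 1/3 = 1/4

P(Z = 3 | obs) = 1/4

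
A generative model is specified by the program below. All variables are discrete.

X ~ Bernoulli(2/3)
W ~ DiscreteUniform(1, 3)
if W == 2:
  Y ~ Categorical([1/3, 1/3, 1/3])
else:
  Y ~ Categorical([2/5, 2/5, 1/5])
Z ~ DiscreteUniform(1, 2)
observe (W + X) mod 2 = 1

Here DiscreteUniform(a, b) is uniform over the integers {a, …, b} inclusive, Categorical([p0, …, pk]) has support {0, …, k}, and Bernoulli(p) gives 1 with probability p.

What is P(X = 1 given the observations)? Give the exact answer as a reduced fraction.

Enumerate traces; 18 have nonzero weight after conditioning:
  (X=0, W=1, Y=0, Z=1) weight 1/45
  (X=0, W=1, Y=0, Z=2) weight 1/45
  (X=0, W=1, Y=1, Z=1) weight 1/45
  (X=0, W=1, Y=1, Z=2) weight 1/45
  (X=0, W=1, Y=2, Z=1) weight 1/90
  (X=0, W=1, Y=2, Z=2) weight 1/90
  (X=0, W=3, Y=0, Z=1) weight 1/45
  (X=0, W=3, Y=0, Z=2) weight 1/45
  (X=1, W=2, Y=0, Z=1) weight 1/27
  … 9 more
Group by X:
  weight(X=0) = 2/9
  weight(X=1) = 2/9
Total weight = 2/9 + 2/9 = 4/9
P(X=0 | obs) = 2/9 / 4/9 = 1/2
P(X=1 | obs) = 2/9 / 4/9 = 1/2

P(X = 1 | obs) = 1/2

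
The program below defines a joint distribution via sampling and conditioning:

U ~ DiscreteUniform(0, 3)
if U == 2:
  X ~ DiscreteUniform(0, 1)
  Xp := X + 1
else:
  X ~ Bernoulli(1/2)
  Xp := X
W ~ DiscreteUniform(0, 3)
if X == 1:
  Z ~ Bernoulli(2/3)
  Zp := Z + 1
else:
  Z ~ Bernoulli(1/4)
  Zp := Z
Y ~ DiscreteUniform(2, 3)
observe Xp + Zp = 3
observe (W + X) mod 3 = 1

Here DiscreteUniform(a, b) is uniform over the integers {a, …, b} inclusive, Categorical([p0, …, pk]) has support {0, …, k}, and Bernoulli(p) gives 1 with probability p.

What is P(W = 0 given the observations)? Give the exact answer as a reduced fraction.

Enumerate traces; 16 have nonzero weight after conditioning:
  (U=0, X=1, W=0, Z=1, Y=2) weight 1/96
  (U=0, X=1, W=0, Z=1, Y=3) weight 1/96
  (U=0, X=1, W=3, Z=1, Y=2) weight 1/96
  (U=0, X=1, W=3, Z=1, Y=3) weight 1/96
  (U=1, X=1, W=0, Z=1, Y=2) weight 1/96
  (U=1, X=1, W=0, Z=1, Y=3) weight 1/96
  (U=1, X=1, W=3, Z=1, Y=2) weight 1/96
  (U=1, X=1, W=3, Z=1, Y=3) weight 1/96
  … 8 more
Group by W:
  weight(W=0) = 7/96
  weight(W=3) = 7/96
Total weight = 7/96 + 7/96 = 7/48
P(W=0 | obs) = 7/96 / 7/48 = 1/2
P(W=3 | obs) = 7/96 / 7/48 = 1/2

P(W = 0 | obs) = 1/2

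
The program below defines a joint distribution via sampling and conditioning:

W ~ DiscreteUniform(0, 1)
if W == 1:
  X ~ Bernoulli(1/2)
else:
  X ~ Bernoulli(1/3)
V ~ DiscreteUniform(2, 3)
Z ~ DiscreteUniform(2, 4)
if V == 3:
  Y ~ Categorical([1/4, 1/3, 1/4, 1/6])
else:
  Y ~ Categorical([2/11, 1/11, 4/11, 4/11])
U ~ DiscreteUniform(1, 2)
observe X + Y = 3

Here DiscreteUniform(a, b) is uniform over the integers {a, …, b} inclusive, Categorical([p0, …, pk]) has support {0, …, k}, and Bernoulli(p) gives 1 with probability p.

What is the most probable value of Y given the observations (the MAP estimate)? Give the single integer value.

argmax_v P(Y = v | obs) = 3

Enumerate traces; 48 have nonzero weight after conditioning:
  (W=0, X=0, V=2, Z=2, Y=3, U=1) weight 1/99
  (W=0, X=0, V=2, Z=2, Y=3, U=2) weight 1/99
  (W=0, X=0, V=2, Z=3, Y=3, U=1) weight 1/99
  (W=0, X=0, V=2, Z=3, Y=3, U=2) weight 1/99
  (W=0, X=0, V=2, Z=4, Y=3, U=1) weight 1/99
  (W=0, X=0, V=2, Z=4, Y=3, U=2) weight 1/99
  (W=0, X=0, V=3, Z=2, Y=3, U=1) weight 1/216
  (W=0, X=0, V=3, Z=2, Y=3, U=2) weight 1/216
  (W=0, X=1, V=2, Z=2, Y=2, U=1) weight 1/198
  … 39 more
Group by Y:
  weight(Y=2) = 45/352
  weight(Y=3) = 245/1584
Total weight = 45/352 + 245/1584 = 895/3168
P(Y=2 | obs) = 45/352 / 895/3168 = 81/179
P(Y=3 | obs) = 245/1584 / 895/3168 = 98/179
argmax = 3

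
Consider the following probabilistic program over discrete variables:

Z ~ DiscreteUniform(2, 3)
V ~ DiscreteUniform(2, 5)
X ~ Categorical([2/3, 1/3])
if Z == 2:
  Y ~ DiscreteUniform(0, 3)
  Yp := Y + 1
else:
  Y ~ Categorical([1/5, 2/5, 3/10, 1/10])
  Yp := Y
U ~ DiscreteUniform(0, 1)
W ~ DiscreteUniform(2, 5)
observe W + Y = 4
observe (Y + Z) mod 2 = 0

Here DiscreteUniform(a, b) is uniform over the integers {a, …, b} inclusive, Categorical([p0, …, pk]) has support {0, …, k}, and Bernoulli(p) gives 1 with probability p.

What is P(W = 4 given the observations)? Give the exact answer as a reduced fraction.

Enumerate traces; 48 have nonzero weight after conditioning:
  (Z=2, V=2, X=0, Y=0, U=0, W=4) weight 1/384
  (Z=2, V=2, X=0, Y=0, U=1, W=4) weight 1/384
  (Z=2, V=2, X=0, Y=2, U=0, W=2) weight 1/384
  (Z=2, V=2, X=0, Y=2, U=1, W=2) weight 1/384
  (Z=2, V=2, X=1, Y=0, U=0, W=4) weight 1/768
  (Z=2, V=2, X=1, Y=0, U=1, W=4) weight 1/768
  (Z=2, V=2, X=1, Y=2, U=0, W=2) weight 1/768
  (Z=2, V=2, X=1, Y=2, U=1, W=2) weight 1/768
  (Z=3, V=2, X=0, Y=1, U=0, W=3) weight 1/240
  … 39 more
Group by W:
  weight(W=2) = 1/32
  weight(W=3) = 1/20
  weight(W=4) = 1/32
Total weight = 1/32 + 1/20 + 1/32 = 9/80
P(W=2 | obs) = 1/32 / 9/80 = 5/18
P(W=3 | obs) = 1/20 / 9/80 = 4/9
P(W=4 | obs) = 1/32 / 9/80 = 5/18

P(W = 4 | obs) = 5/18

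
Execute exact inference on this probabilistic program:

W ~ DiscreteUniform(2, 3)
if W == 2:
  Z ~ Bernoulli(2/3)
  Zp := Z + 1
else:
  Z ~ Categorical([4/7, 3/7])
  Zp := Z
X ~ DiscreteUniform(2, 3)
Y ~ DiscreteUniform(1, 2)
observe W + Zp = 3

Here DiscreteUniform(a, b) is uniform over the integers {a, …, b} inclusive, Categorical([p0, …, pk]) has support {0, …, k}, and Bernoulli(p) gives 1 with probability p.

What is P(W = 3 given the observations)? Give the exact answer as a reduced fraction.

P(W = 3 | obs) = 12/19

Enumerate traces; 8 have nonzero weight after conditioning:
  (W=2, Z=0, X=2, Y=1) weight 1/24
  (W=2, Z=0, X=2, Y=2) weight 1/24
  (W=2, Z=0, X=3, Y=1) weight 1/24
  (W=2, Z=0, X=3, Y=2) weight 1/24
  (W=3, Z=0, X=2, Y=1) weight 1/14
  (W=3, Z=0, X=2, Y=2) weight 1/14
  (W=3, Z=0, X=3, Y=1) weight 1/14
  (W=3, Z=0, X=3, Y=2) weight 1/14
Group by W:
  weight(W=2) = 1/6
  weight(W=3) = 2/7
Total weight = 1/6 + 2/7 = 19/42
P(W=2 | obs) = 1/6 / 19/42 = 7/19
P(W=3 | obs) = 2/7 / 19/42 = 12/19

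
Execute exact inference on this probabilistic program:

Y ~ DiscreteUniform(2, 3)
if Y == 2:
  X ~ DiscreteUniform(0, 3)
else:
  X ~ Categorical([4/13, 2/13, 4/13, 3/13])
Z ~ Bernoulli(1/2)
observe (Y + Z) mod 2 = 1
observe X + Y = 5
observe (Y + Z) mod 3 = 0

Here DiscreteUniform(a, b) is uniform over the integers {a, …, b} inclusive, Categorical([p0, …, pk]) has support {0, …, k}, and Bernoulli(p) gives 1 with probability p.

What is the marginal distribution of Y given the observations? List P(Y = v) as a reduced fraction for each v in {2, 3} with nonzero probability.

P(Y=2) = 13/29, P(Y=3) = 16/29

Enumerate traces; 2 have nonzero weight after conditioning:
  (Y=2, X=3, Z=1) weight 1/16
  (Y=3, X=2, Z=0) weight 1/13
Group by Y:
  weight(Y=2) = 1/16
  weight(Y=3) = 1/13
Total weight = 1/16 + 1/13 = 29/208
P(Y=2 | obs) = 1/16 / 29/208 = 13/29
P(Y=3 | obs) = 1/13 / 29/208 = 16/29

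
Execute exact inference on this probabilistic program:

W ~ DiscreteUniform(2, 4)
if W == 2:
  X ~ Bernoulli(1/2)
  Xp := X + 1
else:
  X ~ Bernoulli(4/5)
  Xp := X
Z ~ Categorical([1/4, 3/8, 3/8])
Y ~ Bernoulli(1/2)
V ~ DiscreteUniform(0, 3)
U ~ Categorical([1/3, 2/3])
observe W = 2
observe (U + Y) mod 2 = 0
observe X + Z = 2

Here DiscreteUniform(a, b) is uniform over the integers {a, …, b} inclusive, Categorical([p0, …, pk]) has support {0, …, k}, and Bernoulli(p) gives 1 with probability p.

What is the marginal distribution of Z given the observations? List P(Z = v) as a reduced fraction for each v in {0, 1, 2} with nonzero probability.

P(Z=1) = 1/2, P(Z=2) = 1/2

Enumerate traces; 16 have nonzero weight after conditioning:
  (W=2, X=0, Z=2, Y=0, V=0, U=0) weight 1/384
  (W=2, X=0, Z=2, Y=0, V=1, U=0) weight 1/384
  (W=2, X=0, Z=2, Y=0, V=2, U=0) weight 1/384
  (W=2, X=0, Z=2, Y=0, V=3, U=0) weight 1/384
  (W=2, X=0, Z=2, Y=1, V=0, U=1) weight 1/192
  (W=2, X=0, Z=2, Y=1, V=1, U=1) weight 1/192
  (W=2, X=0, Z=2, Y=1, V=2, U=1) weight 1/192
  (W=2, X=0, Z=2, Y=1, V=3, U=1) weight 1/192
  (W=2, X=1, Z=1, Y=0, V=0, U=0) weight 1/384
  … 7 more
Group by Z:
  weight(Z=1) = 1/32
  weight(Z=2) = 1/32
Total weight = 1/32 + 1/32 = 1/16
P(Z=1 | obs) = 1/32 / 1/16 = 1/2
P(Z=2 | obs) = 1/32 / 1/16 = 1/2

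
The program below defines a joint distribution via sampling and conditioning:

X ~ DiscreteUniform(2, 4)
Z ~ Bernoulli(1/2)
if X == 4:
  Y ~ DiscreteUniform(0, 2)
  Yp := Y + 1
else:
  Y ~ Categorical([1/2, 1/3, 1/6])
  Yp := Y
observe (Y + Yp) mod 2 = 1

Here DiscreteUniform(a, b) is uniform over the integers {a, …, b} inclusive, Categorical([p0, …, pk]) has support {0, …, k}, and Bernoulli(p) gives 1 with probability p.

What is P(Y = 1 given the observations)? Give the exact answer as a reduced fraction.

Enumerate traces; 6 have nonzero weight after conditioning:
  (X=4, Z=0, Y=0) weight 1/18
  (X=4, Z=0, Y=1) weight 1/18
  (X=4, Z=0, Y=2) weight 1/18
  (X=4, Z=1, Y=0) weight 1/18
  (X=4, Z=1, Y=1) weight 1/18
  (X=4, Z=1, Y=2) weight 1/18
Group by Y:
  weight(Y=0) = 1/9
  weight(Y=1) = 1/9
  weight(Y=2) = 1/9
Total weight = 1/9 + 1/9 + 1/9 = 1/3
P(Y=0 | obs) = 1/9 / 1/3 = 1/3
P(Y=1 | obs) = 1/9 / 1/3 = 1/3
P(Y=2 | obs) = 1/9 / 1/3 = 1/3

P(Y = 1 | obs) = 1/3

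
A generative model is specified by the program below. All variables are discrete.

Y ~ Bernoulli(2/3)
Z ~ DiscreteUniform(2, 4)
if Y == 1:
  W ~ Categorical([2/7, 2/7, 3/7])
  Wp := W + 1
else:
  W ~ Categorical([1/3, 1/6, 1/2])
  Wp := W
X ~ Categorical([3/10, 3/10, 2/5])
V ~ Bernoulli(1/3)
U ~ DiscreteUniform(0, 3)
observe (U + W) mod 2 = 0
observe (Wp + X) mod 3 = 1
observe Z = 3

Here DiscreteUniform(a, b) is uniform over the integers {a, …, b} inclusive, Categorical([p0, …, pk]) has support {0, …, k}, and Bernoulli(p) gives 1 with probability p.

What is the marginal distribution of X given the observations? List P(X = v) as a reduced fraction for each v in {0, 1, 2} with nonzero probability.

Enumerate traces; 24 have nonzero weight after conditioning:
  (Y=0, Z=3, W=0, X=1, V=0, U=0) weight 1/540
  (Y=0, Z=3, W=0, X=1, V=0, U=2) weight 1/540
  (Y=0, Z=3, W=0, X=1, V=1, U=0) weight 1/1080
  (Y=0, Z=3, W=0, X=1, V=1, U=2) weight 1/1080
  (Y=0, Z=3, W=1, X=0, V=0, U=1) weight 1/1080
  (Y=0, Z=3, W=1, X=0, V=0, U=3) weight 1/1080
  (Y=0, Z=3, W=1, X=0, V=1, U=1) weight 1/2160
  (Y=0, Z=3, W=1, X=0, V=1, U=3) weight 1/2160
  (Y=0, Z=3, W=2, X=2, V=0, U=0) weight 1/270
  … 15 more
Group by X:
  weight(X=0) = 31/2520
  weight(X=1) = 5/252
  weight(X=2) = 1/42
Total weight = 31/2520 + 5/252 + 1/42 = 47/840
P(X=0 | obs) = 31/2520 / 47/840 = 31/141
P(X=1 | obs) = 5/252 / 47/840 = 50/141
P(X=2 | obs) = 1/42 / 47/840 = 20/47

P(X=0) = 31/141, P(X=1) = 50/141, P(X=2) = 20/47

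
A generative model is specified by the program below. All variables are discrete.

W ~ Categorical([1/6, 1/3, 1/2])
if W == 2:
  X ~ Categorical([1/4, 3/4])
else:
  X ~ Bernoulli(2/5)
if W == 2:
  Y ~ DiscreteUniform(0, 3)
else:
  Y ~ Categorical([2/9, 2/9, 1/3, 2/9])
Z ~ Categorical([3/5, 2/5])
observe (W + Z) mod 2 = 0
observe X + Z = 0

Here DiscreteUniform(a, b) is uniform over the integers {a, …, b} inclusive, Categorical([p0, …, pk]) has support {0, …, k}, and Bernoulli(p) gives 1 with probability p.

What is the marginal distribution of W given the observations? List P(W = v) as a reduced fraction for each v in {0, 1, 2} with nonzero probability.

Enumerate traces; 8 have nonzero weight after conditioning:
  (W=0, X=0, Y=0, Z=0) weight 1/75
  (W=0, X=0, Y=1, Z=0) weight 1/75
  (W=0, X=0, Y=2, Z=0) weight 1/50
  (W=0, X=0, Y=3, Z=0) weight 1/75
  (W=2, X=0, Y=0, Z=0) weight 3/160
  (W=2, X=0, Y=1, Z=0) weight 3/160
  (W=2, X=0, Y=2, Z=0) weight 3/160
  (W=2, X=0, Y=3, Z=0) weight 3/160
Group by W:
  weight(W=0) = 3/50
  weight(W=2) = 3/40
Total weight = 3/50 + 3/40 = 27/200
P(W=0 | obs) = 3/50 / 27/200 = 4/9
P(W=2 | obs) = 3/40 / 27/200 = 5/9

P(W=0) = 4/9, P(W=2) = 5/9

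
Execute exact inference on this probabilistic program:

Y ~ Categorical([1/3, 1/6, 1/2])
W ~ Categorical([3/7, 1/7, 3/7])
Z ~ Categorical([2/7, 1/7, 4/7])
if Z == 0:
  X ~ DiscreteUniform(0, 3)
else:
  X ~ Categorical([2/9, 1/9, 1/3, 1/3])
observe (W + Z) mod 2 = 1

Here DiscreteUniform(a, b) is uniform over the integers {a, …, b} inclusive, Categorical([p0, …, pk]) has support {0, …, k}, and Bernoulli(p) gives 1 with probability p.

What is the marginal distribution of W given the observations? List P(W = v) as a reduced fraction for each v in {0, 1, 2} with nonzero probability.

Enumerate traces; 48 have nonzero weight after conditioning:
  (Y=0, W=0, Z=1, X=0) weight 2/441
  (Y=0, W=0, Z=1, X=1) weight 1/441
  (Y=0, W=0, Z=1, X=2) weight 1/147
  (Y=0, W=0, Z=1, X=3) weight 1/147
  (Y=0, W=1, Z=0, X=0) weight 1/294
  (Y=0, W=1, Z=0, X=1) weight 1/294
  (Y=0, W=1, Z=0, X=2) weight 1/294
  (Y=0, W=1, Z=0, X=3) weight 1/294
  (Y=0, W=2, Z=1, X=0) weight 2/441
  … 39 more
Group by W:
  weight(W=0) = 3/49
  weight(W=1) = 6/49
  weight(W=2) = 3/49
Total weight = 3/49 + 6/49 + 3/49 = 12/49
P(W=0 | obs) = 3/49 / 12/49 = 1/4
P(W=1 | obs) = 6/49 / 12/49 = 1/2
P(W=2 | obs) = 3/49 / 12/49 = 1/4

P(W=0) = 1/4, P(W=1) = 1/2, P(W=2) = 1/4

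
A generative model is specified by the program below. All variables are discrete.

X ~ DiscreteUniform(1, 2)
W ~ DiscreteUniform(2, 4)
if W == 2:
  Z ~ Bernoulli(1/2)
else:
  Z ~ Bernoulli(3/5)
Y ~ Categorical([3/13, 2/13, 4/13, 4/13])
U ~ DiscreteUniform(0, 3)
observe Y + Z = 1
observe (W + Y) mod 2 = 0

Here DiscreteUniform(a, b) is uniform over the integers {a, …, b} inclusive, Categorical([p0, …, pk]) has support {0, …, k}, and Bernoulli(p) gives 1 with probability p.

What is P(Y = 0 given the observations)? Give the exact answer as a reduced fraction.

Enumerate traces; 24 have nonzero weight after conditioning:
  (X=1, W=2, Z=1, Y=0, U=0) weight 1/208
  (X=1, W=2, Z=1, Y=0, U=1) weight 1/208
  (X=1, W=2, Z=1, Y=0, U=2) weight 1/208
  (X=1, W=2, Z=1, Y=0, U=3) weight 1/208
  (X=1, W=3, Z=0, Y=1, U=0) weight 1/390
  (X=1, W=3, Z=0, Y=1, U=1) weight 1/390
  (X=1, W=3, Z=0, Y=1, U=2) weight 1/390
  (X=1, W=3, Z=0, Y=1, U=3) weight 1/390
  … 16 more
Group by Y:
  weight(Y=0) = 11/130
  weight(Y=1) = 4/195
Total weight = 11/130 + 4/195 = 41/390
P(Y=0 | obs) = 11/130 / 41/390 = 33/41
P(Y=1 | obs) = 4/195 / 41/390 = 8/41

P(Y = 0 | obs) = 33/41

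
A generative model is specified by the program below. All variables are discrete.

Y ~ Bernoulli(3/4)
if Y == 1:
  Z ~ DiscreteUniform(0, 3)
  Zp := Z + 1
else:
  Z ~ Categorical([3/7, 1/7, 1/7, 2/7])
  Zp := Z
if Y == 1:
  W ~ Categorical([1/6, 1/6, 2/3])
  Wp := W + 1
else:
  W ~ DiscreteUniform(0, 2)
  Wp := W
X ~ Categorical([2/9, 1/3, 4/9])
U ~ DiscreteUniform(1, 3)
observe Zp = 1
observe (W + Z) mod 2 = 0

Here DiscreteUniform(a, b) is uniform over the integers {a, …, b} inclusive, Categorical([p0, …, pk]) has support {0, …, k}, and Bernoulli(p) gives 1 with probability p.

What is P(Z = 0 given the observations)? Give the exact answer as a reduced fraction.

P(Z = 0 | obs) = 105/113

Enumerate traces; 27 have nonzero weight after conditioning:
  (Y=0, Z=1, W=1, X=0, U=1) weight 1/1134
  (Y=0, Z=1, W=1, X=0, U=2) weight 1/1134
  (Y=0, Z=1, W=1, X=0, U=3) weight 1/1134
  (Y=0, Z=1, W=1, X=1, U=1) weight 1/756
  (Y=0, Z=1, W=1, X=1, U=2) weight 1/756
  (Y=0, Z=1, W=1, X=1, U=3) weight 1/756
  (Y=0, Z=1, W=1, X=2, U=1) weight 1/567
  (Y=0, Z=1, W=1, X=2, U=2) weight 1/567
  (Y=1, Z=0, W=0, X=0, U=1) weight 1/432
  … 18 more
Group by Z:
  weight(Z=0) = 5/32
  weight(Z=1) = 1/84
Total weight = 5/32 + 1/84 = 113/672
P(Z=0 | obs) = 5/32 / 113/672 = 105/113
P(Z=1 | obs) = 1/84 / 113/672 = 8/113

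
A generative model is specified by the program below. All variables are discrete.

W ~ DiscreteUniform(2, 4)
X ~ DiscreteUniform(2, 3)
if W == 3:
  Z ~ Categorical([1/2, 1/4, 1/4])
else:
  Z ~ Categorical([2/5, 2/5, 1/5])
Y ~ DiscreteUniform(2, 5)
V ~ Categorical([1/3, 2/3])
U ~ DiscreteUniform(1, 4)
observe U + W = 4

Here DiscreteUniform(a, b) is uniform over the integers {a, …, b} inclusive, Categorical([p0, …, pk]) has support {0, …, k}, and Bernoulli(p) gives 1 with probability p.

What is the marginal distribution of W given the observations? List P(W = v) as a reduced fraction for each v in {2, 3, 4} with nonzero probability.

Enumerate traces; 96 have nonzero weight after conditioning:
  (W=2, X=2, Z=0, Y=2, V=0, U=2) weight 1/720
  (W=2, X=2, Z=0, Y=2, V=1, U=2) weight 1/360
  (W=2, X=2, Z=0, Y=3, V=0, U=2) weight 1/720
  (W=2, X=2, Z=0, Y=3, V=1, U=2) weight 1/360
  (W=2, X=2, Z=0, Y=4, V=0, U=2) weight 1/720
  (W=2, X=2, Z=0, Y=4, V=1, U=2) weight 1/360
  (W=2, X=2, Z=0, Y=5, V=0, U=2) weight 1/720
  (W=2, X=2, Z=0, Y=5, V=1, U=2) weight 1/360
  (W=3, X=2, Z=0, Y=2, V=0, U=1) weight 1/576
  … 87 more
Group by W:
  weight(W=2) = 1/12
  weight(W=3) = 1/12
Total weight = 1/12 + 1/12 = 1/6
P(W=2 | obs) = 1/12 / 1/6 = 1/2
P(W=3 | obs) = 1/12 / 1/6 = 1/2

P(W=2) = 1/2, P(W=3) = 1/2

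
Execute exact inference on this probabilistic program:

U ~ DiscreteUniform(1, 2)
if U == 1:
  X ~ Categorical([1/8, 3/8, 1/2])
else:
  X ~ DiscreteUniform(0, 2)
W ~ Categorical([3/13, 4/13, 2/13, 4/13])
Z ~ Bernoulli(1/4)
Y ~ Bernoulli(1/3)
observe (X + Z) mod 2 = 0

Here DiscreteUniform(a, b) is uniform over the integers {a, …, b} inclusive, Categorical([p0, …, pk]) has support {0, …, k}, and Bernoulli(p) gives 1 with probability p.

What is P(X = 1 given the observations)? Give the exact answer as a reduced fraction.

Enumerate traces; 48 have nonzero weight after conditioning:
  (U=1, X=0, W=0, Z=0, Y=0) weight 3/416
  (U=1, X=0, W=0, Z=0, Y=1) weight 3/832
  (U=1, X=0, W=1, Z=0, Y=0) weight 1/104
  (U=1, X=0, W=1, Z=0, Y=1) weight 1/208
  (U=1, X=0, W=2, Z=0, Y=0) weight 1/208
  (U=1, X=0, W=2, Z=0, Y=1) weight 1/416
  (U=1, X=0, W=3, Z=0, Y=0) weight 1/104
  (U=1, X=0, W=3, Z=0, Y=1) weight 1/208
  (U=1, X=1, W=0, Z=1, Y=0) weight 3/416
  (U=1, X=2, W=0, Z=0, Y=0) weight 3/104
  … 38 more
Group by X:
  weight(X=0) = 11/64
  weight(X=1) = 17/192
  weight(X=2) = 5/16
Total weight = 11/64 + 17/192 + 5/16 = 55/96
P(X=0 | obs) = 11/64 / 55/96 = 3/10
P(X=1 | obs) = 17/192 / 55/96 = 17/110
P(X=2 | obs) = 5/16 / 55/96 = 6/11

P(X = 1 | obs) = 17/110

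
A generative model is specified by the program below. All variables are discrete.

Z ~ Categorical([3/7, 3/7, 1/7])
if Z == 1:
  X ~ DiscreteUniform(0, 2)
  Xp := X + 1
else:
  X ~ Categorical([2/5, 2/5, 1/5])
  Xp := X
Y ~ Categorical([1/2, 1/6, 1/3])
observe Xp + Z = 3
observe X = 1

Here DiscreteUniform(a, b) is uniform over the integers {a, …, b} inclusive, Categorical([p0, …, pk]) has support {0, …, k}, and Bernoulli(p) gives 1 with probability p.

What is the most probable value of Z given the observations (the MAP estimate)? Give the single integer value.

argmax_v P(Z = v | obs) = 1

Enumerate traces; 6 have nonzero weight after conditioning:
  (Z=1, X=1, Y=0) weight 1/14
  (Z=1, X=1, Y=1) weight 1/42
  (Z=1, X=1, Y=2) weight 1/21
  (Z=2, X=1, Y=0) weight 1/35
  (Z=2, X=1, Y=1) weight 1/105
  (Z=2, X=1, Y=2) weight 2/105
Group by Z:
  weight(Z=1) = 1/7
  weight(Z=2) = 2/35
Total weight = 1/7 + 2/35 = 1/5
P(Z=1 | obs) = 1/7 / 1/5 = 5/7
P(Z=2 | obs) = 2/35 / 1/5 = 2/7
argmax = 1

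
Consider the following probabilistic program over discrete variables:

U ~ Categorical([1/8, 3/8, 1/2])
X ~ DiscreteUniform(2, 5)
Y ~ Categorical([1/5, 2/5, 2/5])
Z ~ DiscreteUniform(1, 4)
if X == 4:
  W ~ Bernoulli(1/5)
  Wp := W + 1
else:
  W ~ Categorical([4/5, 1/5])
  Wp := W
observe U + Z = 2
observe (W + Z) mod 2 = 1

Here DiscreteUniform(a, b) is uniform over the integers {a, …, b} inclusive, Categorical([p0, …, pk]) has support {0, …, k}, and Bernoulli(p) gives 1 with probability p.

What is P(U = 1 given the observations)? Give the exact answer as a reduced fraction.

Enumerate traces; 24 have nonzero weight after conditioning:
  (U=0, X=2, Y=0, Z=2, W=1) weight 1/3200
  (U=0, X=2, Y=1, Z=2, W=1) weight 1/1600
  (U=0, X=2, Y=2, Z=2, W=1) weight 1/1600
  (U=0, X=3, Y=0, Z=2, W=1) weight 1/3200
  (U=0, X=3, Y=1, Z=2, W=1) weight 1/1600
  (U=0, X=3, Y=2, Z=2, W=1) weight 1/1600
  (U=0, X=4, Y=0, Z=2, W=1) weight 1/3200
  (U=0, X=4, Y=1, Z=2, W=1) weight 1/1600
  (U=1, X=2, Y=0, Z=1, W=0) weight 3/800
  … 15 more
Group by U:
  weight(U=0) = 1/160
  weight(U=1) = 3/40
Total weight = 1/160 + 3/40 = 13/160
P(U=0 | obs) = 1/160 / 13/160 = 1/13
P(U=1 | obs) = 3/40 / 13/160 = 12/13

P(U = 1 | obs) = 12/13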